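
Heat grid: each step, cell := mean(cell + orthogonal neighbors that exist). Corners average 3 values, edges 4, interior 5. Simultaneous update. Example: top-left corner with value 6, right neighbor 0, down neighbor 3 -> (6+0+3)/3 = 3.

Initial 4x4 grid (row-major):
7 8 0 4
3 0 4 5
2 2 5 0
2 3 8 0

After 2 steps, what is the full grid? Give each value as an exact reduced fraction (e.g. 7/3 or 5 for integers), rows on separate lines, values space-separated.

After step 1:
  6 15/4 4 3
  3 17/5 14/5 13/4
  9/4 12/5 19/5 5/2
  7/3 15/4 4 8/3
After step 2:
  17/4 343/80 271/80 41/12
  293/80 307/100 69/20 231/80
  599/240 78/25 31/10 733/240
  25/9 749/240 853/240 55/18

Answer: 17/4 343/80 271/80 41/12
293/80 307/100 69/20 231/80
599/240 78/25 31/10 733/240
25/9 749/240 853/240 55/18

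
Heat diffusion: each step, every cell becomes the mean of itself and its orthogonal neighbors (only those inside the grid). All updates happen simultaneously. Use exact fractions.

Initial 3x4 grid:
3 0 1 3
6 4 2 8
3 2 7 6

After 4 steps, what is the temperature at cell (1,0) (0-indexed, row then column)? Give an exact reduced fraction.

Step 1: cell (1,0) = 4
Step 2: cell (1,0) = 101/30
Step 3: cell (1,0) = 6163/1800
Step 4: cell (1,0) = 357377/108000
Full grid after step 4:
  16661/5400 109499/36000 124109/36000 161363/43200
  357377/108000 633247/180000 456323/120000 413209/96000
  238657/64800 824119/216000 104531/24000 198613/43200

Answer: 357377/108000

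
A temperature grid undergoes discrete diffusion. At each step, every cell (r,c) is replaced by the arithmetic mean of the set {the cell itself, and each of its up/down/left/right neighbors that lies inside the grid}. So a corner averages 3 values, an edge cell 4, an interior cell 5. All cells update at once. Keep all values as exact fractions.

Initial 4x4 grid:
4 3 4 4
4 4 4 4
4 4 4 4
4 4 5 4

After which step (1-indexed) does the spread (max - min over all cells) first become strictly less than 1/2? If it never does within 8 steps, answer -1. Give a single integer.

Step 1: max=13/3, min=11/3, spread=2/3
Step 2: max=511/120, min=449/120, spread=31/60
Step 3: max=4531/1080, min=4109/1080, spread=211/540
  -> spread < 1/2 first at step 3
Step 4: max=134641/32400, min=124559/32400, spread=5041/16200
Step 5: max=4018111/972000, min=3757889/972000, spread=130111/486000
Step 6: max=119895781/29160000, min=113384219/29160000, spread=3255781/14580000
Step 7: max=3581560351/874800000, min=3416839649/874800000, spread=82360351/437400000
Step 8: max=107050577821/26244000000, min=102901422179/26244000000, spread=2074577821/13122000000

Answer: 3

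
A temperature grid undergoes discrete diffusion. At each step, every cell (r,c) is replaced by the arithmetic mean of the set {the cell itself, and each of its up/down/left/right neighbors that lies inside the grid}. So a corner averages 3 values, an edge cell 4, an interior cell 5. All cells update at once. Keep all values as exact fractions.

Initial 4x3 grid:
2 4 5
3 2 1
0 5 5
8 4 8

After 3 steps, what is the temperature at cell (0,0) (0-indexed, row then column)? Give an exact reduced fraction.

Answer: 35/12

Derivation:
Step 1: cell (0,0) = 3
Step 2: cell (0,0) = 8/3
Step 3: cell (0,0) = 35/12
Full grid after step 3:
  35/12 43129/14400 1441/432
  7039/2400 5039/1500 12571/3600
  3033/800 5809/1500 3959/900
  383/90 69569/14400 10477/2160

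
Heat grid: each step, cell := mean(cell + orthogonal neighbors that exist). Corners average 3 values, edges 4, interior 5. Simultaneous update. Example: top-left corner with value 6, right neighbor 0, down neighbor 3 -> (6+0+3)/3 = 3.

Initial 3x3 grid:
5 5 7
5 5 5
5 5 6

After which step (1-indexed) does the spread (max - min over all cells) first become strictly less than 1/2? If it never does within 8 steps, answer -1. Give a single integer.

Step 1: max=23/4, min=5, spread=3/4
Step 2: max=203/36, min=5, spread=23/36
Step 3: max=2357/432, min=731/144, spread=41/108
  -> spread < 1/2 first at step 3
Step 4: max=140491/25920, min=12361/2400, spread=34961/129600
Step 5: max=8341397/1555200, min=2683099/518400, spread=2921/15552
Step 6: max=498390859/93312000, min=162028453/31104000, spread=24611/186624
Step 7: max=29775071573/5598720000, min=361194433/69120000, spread=207329/2239488
Step 8: max=1782311880331/335923200000, min=586826314277/111974400000, spread=1746635/26873856

Answer: 3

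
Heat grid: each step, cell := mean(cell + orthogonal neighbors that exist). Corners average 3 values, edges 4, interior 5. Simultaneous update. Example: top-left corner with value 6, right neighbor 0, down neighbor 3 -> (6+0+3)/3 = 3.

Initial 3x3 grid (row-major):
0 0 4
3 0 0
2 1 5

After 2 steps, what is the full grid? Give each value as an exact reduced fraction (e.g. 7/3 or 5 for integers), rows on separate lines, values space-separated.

After step 1:
  1 1 4/3
  5/4 4/5 9/4
  2 2 2
After step 2:
  13/12 31/30 55/36
  101/80 73/50 383/240
  7/4 17/10 25/12

Answer: 13/12 31/30 55/36
101/80 73/50 383/240
7/4 17/10 25/12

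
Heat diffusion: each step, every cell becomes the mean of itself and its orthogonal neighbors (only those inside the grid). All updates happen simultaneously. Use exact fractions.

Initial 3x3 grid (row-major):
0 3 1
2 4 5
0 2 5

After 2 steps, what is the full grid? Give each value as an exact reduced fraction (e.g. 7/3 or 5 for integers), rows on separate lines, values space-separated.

Answer: 31/18 37/15 35/12
77/40 66/25 279/80
67/36 677/240 7/2

Derivation:
After step 1:
  5/3 2 3
  3/2 16/5 15/4
  4/3 11/4 4
After step 2:
  31/18 37/15 35/12
  77/40 66/25 279/80
  67/36 677/240 7/2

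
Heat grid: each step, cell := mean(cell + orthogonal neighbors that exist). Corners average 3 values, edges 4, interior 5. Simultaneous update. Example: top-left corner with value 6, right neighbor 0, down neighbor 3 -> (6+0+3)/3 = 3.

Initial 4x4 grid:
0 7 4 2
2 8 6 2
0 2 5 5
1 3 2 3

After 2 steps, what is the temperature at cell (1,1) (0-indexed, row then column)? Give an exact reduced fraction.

Answer: 417/100

Derivation:
Step 1: cell (1,1) = 5
Step 2: cell (1,1) = 417/100
Full grid after step 2:
  41/12 35/8 103/24 67/18
  47/16 417/100 9/2 91/24
  521/240 317/100 98/25 89/24
  55/36 611/240 151/48 31/9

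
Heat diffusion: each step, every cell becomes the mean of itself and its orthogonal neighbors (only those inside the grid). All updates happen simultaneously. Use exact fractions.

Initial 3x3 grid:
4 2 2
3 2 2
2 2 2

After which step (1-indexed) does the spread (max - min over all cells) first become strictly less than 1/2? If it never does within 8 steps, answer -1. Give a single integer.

Step 1: max=3, min=2, spread=1
Step 2: max=11/4, min=2, spread=3/4
Step 3: max=1859/720, min=371/180, spread=25/48
Step 4: max=107753/43200, min=11491/5400, spread=211/576
  -> spread < 1/2 first at step 4
Step 5: max=2102297/864000, min=17409/8000, spread=1777/6912
Step 6: max=372358177/155520000, min=5379493/2430000, spread=14971/82944
Step 7: max=22082270419/9331200000, min=5224971511/2332800000, spread=126121/995328
Step 8: max=438127302131/186624000000, min=52690719407/23328000000, spread=1062499/11943936

Answer: 4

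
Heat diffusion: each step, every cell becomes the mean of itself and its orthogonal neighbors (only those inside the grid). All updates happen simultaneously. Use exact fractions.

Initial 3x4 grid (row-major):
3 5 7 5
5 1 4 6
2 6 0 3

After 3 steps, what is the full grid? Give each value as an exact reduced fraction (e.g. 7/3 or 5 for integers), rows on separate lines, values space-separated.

After step 1:
  13/3 4 21/4 6
  11/4 21/5 18/5 9/2
  13/3 9/4 13/4 3
After step 2:
  133/36 1067/240 377/80 21/4
  937/240 84/25 104/25 171/40
  28/9 421/120 121/40 43/12
After step 3:
  542/135 29183/7200 11141/2400 1139/240
  50651/14400 11627/3000 7813/2000 10361/2400
  7577/2160 1463/450 4283/1200 653/180

Answer: 542/135 29183/7200 11141/2400 1139/240
50651/14400 11627/3000 7813/2000 10361/2400
7577/2160 1463/450 4283/1200 653/180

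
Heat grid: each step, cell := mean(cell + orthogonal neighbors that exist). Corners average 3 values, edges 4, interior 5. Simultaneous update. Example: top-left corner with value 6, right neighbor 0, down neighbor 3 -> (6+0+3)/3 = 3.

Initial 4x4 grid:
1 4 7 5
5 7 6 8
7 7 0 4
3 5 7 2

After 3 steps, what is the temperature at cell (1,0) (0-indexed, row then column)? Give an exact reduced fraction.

Step 1: cell (1,0) = 5
Step 2: cell (1,0) = 589/120
Step 3: cell (1,0) = 17743/3600
Full grid after step 3:
  10163/2160 36191/7200 39487/7200 6113/1080
  17743/3600 31049/6000 15773/3000 38587/7200
  6233/1200 201/40 29399/6000 32891/7200
  1837/360 751/150 3967/900 9293/2160

Answer: 17743/3600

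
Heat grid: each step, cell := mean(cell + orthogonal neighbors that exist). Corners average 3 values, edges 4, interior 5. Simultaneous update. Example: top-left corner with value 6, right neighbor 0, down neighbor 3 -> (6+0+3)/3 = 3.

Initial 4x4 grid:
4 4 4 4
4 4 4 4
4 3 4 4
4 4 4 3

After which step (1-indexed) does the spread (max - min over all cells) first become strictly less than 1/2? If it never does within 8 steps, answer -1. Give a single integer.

Answer: 1

Derivation:
Step 1: max=4, min=11/3, spread=1/3
  -> spread < 1/2 first at step 1
Step 2: max=4, min=67/18, spread=5/18
Step 3: max=191/48, min=8113/2160, spread=241/1080
Step 4: max=47501/12000, min=245251/64800, spread=3517/20250
Step 5: max=283709/72000, min=7384921/1944000, spread=137611/972000
Step 6: max=565979/144000, min=44491427/11664000, spread=169109/1458000
Step 7: max=1270290157/324000000, min=6690779173/1749600000, spread=421969187/4374000000
Step 8: max=38034372757/9720000000, min=201214831111/52488000000, spread=5213477221/65610000000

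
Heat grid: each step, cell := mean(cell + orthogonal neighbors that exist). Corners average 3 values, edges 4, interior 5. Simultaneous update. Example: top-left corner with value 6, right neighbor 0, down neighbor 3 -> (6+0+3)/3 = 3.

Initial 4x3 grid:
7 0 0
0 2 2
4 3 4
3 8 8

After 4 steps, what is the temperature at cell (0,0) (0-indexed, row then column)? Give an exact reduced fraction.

Step 1: cell (0,0) = 7/3
Step 2: cell (0,0) = 47/18
Step 3: cell (0,0) = 299/135
Step 4: cell (0,0) = 310297/129600
Full grid after step 4:
  310297/129600 206447/96000 284297/129600
  594707/216000 335819/120000 580957/216000
  264929/72000 662491/180000 834037/216000
  45551/10800 1953809/432000 146453/32400

Answer: 310297/129600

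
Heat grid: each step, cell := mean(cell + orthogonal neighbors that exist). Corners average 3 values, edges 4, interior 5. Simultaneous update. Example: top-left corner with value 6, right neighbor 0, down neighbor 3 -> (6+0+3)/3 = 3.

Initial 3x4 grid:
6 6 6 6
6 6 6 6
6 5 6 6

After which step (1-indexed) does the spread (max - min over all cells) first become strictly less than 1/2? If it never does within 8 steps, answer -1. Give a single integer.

Answer: 1

Derivation:
Step 1: max=6, min=17/3, spread=1/3
  -> spread < 1/2 first at step 1
Step 2: max=6, min=689/120, spread=31/120
Step 3: max=6, min=6269/1080, spread=211/1080
Step 4: max=10753/1800, min=631103/108000, spread=14077/108000
Step 5: max=644317/108000, min=5691593/972000, spread=5363/48600
Step 6: max=357131/60000, min=171219191/29160000, spread=93859/1166400
Step 7: max=577863533/97200000, min=10287325519/1749600000, spread=4568723/69984000
Step 8: max=17314381111/2916000000, min=618075564371/104976000000, spread=8387449/167961600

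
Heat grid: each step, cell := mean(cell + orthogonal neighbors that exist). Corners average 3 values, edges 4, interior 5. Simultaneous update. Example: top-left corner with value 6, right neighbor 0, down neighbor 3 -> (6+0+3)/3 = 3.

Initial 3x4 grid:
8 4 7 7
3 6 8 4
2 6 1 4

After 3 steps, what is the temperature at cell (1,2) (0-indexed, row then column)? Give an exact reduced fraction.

Step 1: cell (1,2) = 26/5
Step 2: cell (1,2) = 138/25
Step 3: cell (1,2) = 1287/250
Full grid after step 3:
  211/40 13307/2400 14027/2400 2047/360
  68987/14400 3821/750 1287/250 25309/4800
  9469/2160 15923/3600 697/150 1093/240

Answer: 1287/250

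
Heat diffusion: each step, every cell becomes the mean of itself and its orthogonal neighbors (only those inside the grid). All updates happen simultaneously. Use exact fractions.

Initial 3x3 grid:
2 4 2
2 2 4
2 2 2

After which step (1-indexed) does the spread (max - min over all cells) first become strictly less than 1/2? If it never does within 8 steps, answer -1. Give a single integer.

Answer: 4

Derivation:
Step 1: max=10/3, min=2, spread=4/3
Step 2: max=113/40, min=2, spread=33/40
Step 3: max=1517/540, min=101/45, spread=61/108
Step 4: max=86239/32400, min=3061/1350, spread=511/1296
  -> spread < 1/2 first at step 4
Step 5: max=5117933/1944000, min=42401/18000, spread=4309/15552
Step 6: max=300663751/116640000, min=5791237/2430000, spread=36295/186624
Step 7: max=17881970597/6998400000, min=1410535831/583200000, spread=305773/2239488
Step 8: max=1063122670159/419904000000, min=14206575497/5832000000, spread=2575951/26873856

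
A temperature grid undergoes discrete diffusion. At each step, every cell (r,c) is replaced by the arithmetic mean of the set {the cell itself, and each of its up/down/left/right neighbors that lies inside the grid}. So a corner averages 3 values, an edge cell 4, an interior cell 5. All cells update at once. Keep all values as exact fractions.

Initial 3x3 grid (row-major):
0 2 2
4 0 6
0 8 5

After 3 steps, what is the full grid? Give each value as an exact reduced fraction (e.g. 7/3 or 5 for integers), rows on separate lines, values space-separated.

After step 1:
  2 1 10/3
  1 4 13/4
  4 13/4 19/3
After step 2:
  4/3 31/12 91/36
  11/4 5/2 203/48
  11/4 211/48 77/18
After step 3:
  20/9 161/72 1345/432
  7/3 79/24 1949/576
  475/144 2005/576 929/216

Answer: 20/9 161/72 1345/432
7/3 79/24 1949/576
475/144 2005/576 929/216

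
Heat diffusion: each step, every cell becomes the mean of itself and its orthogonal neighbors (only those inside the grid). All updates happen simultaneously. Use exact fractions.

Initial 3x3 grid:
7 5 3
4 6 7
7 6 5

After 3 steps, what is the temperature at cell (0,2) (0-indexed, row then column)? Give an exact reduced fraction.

Answer: 637/120

Derivation:
Step 1: cell (0,2) = 5
Step 2: cell (0,2) = 31/6
Step 3: cell (0,2) = 637/120
Full grid after step 3:
  11861/2160 77797/14400 637/120
  3403/600 5569/1000 26399/4800
  781/135 1298/225 4087/720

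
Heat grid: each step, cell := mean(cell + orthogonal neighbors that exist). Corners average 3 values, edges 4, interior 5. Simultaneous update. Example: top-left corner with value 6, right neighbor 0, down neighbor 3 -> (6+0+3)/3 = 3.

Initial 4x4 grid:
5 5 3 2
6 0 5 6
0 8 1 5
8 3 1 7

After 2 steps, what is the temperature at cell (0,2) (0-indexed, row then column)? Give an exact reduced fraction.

Step 1: cell (0,2) = 15/4
Step 2: cell (0,2) = 41/12
Full grid after step 2:
  34/9 257/60 41/12 143/36
  1103/240 81/25 401/100 191/48
  859/240 217/50 343/100 211/48
  85/18 211/60 49/12 145/36

Answer: 41/12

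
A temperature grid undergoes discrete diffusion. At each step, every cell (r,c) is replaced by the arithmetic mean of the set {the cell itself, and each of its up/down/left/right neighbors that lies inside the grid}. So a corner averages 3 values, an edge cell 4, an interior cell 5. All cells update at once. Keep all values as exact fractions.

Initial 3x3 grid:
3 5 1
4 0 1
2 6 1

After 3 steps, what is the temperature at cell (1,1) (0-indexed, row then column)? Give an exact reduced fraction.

Step 1: cell (1,1) = 16/5
Step 2: cell (1,1) = 107/50
Step 3: cell (1,1) = 2743/1000
Full grid after step 3:
  1097/360 34909/14400 1253/540
  13403/4800 2743/1000 9653/4800
  123/40 35609/14400 322/135

Answer: 2743/1000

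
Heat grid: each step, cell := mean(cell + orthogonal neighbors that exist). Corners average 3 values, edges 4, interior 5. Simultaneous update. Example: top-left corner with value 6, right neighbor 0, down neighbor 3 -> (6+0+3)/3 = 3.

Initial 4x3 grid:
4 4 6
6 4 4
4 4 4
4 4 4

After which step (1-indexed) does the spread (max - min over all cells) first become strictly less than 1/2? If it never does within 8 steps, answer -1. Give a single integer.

Answer: 4

Derivation:
Step 1: max=14/3, min=4, spread=2/3
Step 2: max=547/120, min=4, spread=67/120
Step 3: max=4907/1080, min=97/24, spread=271/540
Step 4: max=291199/64800, min=4921/1200, spread=5093/12960
  -> spread < 1/2 first at step 4
Step 5: max=17363501/3888000, min=446611/108000, spread=257101/777600
Step 6: max=1034773999/233280000, min=13507967/3240000, spread=497603/1866240
Step 7: max=61781237141/13996800000, min=135846113/32400000, spread=123828653/559872000
Step 8: max=3690373884319/839808000000, min=12286295413/2916000000, spread=1215366443/6718464000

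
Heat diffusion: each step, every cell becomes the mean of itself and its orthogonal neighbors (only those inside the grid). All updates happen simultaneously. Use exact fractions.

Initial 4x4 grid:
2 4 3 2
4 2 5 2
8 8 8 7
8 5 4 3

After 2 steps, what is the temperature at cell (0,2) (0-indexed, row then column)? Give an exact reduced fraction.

Answer: 151/48

Derivation:
Step 1: cell (0,2) = 7/2
Step 2: cell (0,2) = 151/48
Full grid after step 2:
  121/36 851/240 151/48 59/18
  71/15 431/100 9/2 23/6
  121/20 609/100 133/25 301/60
  27/4 489/80 1339/240 44/9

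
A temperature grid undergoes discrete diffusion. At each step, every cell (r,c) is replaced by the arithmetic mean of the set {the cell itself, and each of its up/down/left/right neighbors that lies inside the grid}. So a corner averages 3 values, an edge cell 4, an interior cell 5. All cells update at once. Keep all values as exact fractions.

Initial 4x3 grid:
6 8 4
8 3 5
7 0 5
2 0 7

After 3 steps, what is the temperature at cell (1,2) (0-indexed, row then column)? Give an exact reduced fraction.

Step 1: cell (1,2) = 17/4
Step 2: cell (1,2) = 569/120
Step 3: cell (1,2) = 16499/3600
Full grid after step 3:
  6319/1080 8669/1600 11203/2160
  36923/7200 2447/500 16499/3600
  3307/800 1937/500 1187/300
  247/72 16127/4800 167/48

Answer: 16499/3600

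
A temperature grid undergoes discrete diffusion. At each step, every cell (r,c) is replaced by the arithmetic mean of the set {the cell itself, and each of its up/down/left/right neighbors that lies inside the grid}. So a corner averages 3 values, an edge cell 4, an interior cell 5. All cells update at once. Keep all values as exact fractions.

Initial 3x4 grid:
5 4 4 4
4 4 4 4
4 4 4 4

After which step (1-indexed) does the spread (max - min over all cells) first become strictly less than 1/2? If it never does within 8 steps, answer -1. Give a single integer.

Answer: 1

Derivation:
Step 1: max=13/3, min=4, spread=1/3
  -> spread < 1/2 first at step 1
Step 2: max=77/18, min=4, spread=5/18
Step 3: max=905/216, min=4, spread=41/216
Step 4: max=107897/25920, min=4, spread=4217/25920
Step 5: max=6429949/1555200, min=28879/7200, spread=38417/311040
Step 6: max=384448211/93312000, min=578597/144000, spread=1903471/18662400
Step 7: max=22995869089/5598720000, min=17395759/4320000, spread=18038617/223948800
Step 8: max=1376960982851/335923200000, min=1568126759/388800000, spread=883978523/13436928000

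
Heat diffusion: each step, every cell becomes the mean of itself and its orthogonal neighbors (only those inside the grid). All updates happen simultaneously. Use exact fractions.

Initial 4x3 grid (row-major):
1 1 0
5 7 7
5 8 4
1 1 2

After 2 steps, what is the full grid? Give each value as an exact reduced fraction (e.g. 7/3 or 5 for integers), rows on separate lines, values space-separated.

Answer: 109/36 257/80 113/36
1031/240 437/100 1081/240
199/48 118/25 205/48
121/36 19/6 127/36

Derivation:
After step 1:
  7/3 9/4 8/3
  9/2 28/5 9/2
  19/4 5 21/4
  7/3 3 7/3
After step 2:
  109/36 257/80 113/36
  1031/240 437/100 1081/240
  199/48 118/25 205/48
  121/36 19/6 127/36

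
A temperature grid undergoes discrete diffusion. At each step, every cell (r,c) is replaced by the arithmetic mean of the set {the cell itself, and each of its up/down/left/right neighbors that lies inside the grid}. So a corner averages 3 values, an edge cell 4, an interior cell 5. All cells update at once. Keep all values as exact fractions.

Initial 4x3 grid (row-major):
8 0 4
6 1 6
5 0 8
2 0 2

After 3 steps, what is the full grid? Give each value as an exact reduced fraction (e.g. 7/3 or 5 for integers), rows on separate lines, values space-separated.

After step 1:
  14/3 13/4 10/3
  5 13/5 19/4
  13/4 14/5 4
  7/3 1 10/3
After step 2:
  155/36 277/80 34/9
  931/240 92/25 881/240
  803/240 273/100 893/240
  79/36 71/30 25/9
After step 3:
  4193/1080 18271/4800 491/135
  27379/7200 6969/2000 26729/7200
  21869/7200 4753/1500 23219/7200
  5693/2160 4531/1800 6383/2160

Answer: 4193/1080 18271/4800 491/135
27379/7200 6969/2000 26729/7200
21869/7200 4753/1500 23219/7200
5693/2160 4531/1800 6383/2160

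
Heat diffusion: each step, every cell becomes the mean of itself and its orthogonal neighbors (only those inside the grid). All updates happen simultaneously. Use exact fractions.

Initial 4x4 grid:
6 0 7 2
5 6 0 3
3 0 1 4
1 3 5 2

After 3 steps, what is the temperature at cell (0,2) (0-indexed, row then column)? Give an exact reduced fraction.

Step 1: cell (0,2) = 9/4
Step 2: cell (0,2) = 18/5
Step 3: cell (0,2) = 1207/400
Full grid after step 3:
  7897/2160 13391/3600 1207/400 2273/720
  25897/7200 17719/6000 6119/2000 2179/800
  19553/7200 3367/1200 15121/6000 811/288
  5621/2160 8719/3600 1939/720 1187/432

Answer: 1207/400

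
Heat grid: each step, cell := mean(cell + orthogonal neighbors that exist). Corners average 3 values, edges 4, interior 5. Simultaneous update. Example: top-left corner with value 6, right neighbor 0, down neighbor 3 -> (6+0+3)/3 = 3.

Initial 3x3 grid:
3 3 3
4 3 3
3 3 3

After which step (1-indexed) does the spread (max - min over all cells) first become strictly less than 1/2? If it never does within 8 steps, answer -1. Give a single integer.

Answer: 1

Derivation:
Step 1: max=10/3, min=3, spread=1/3
  -> spread < 1/2 first at step 1
Step 2: max=787/240, min=3, spread=67/240
Step 3: max=6917/2160, min=607/200, spread=1807/10800
Step 4: max=2749963/864000, min=16561/5400, spread=33401/288000
Step 5: max=24557933/7776000, min=1663391/540000, spread=3025513/38880000
Step 6: max=9796126867/3110400000, min=89155949/28800000, spread=53531/995328
Step 7: max=585904925849/186624000000, min=24119116051/7776000000, spread=450953/11943936
Step 8: max=35101223560603/11197440000000, min=2900368610519/933120000000, spread=3799043/143327232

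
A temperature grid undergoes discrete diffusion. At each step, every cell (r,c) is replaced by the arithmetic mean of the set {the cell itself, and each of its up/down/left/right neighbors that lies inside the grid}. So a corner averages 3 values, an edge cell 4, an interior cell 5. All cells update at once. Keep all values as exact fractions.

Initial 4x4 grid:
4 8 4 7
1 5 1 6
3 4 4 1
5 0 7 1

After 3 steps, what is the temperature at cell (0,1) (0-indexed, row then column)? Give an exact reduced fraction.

Step 1: cell (0,1) = 21/4
Step 2: cell (0,1) = 1103/240
Step 3: cell (0,1) = 6391/1440
Full grid after step 3:
  9023/2160 6391/1440 33067/7200 125/27
  2687/720 23609/6000 1522/375 29137/7200
  12227/3600 2047/600 6991/2000 8227/2400
  3461/1080 6031/1800 1933/600 257/80

Answer: 6391/1440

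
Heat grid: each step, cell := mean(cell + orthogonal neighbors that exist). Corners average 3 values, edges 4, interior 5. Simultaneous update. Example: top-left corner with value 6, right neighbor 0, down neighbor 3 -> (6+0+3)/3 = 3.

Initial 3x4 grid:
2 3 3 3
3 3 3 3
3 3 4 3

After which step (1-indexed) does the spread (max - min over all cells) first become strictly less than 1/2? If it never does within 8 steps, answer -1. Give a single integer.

Step 1: max=10/3, min=8/3, spread=2/3
Step 2: max=391/120, min=49/18, spread=193/360
Step 3: max=3451/1080, min=607/216, spread=52/135
  -> spread < 1/2 first at step 3
Step 4: max=102241/32400, min=371099/129600, spread=7573/25920
Step 5: max=1522871/486000, min=22547431/7776000, spread=363701/1555200
Step 6: max=181389833/58320000, min=1365988289/466560000, spread=681043/3732480
Step 7: max=2706096043/874800000, min=82512757051/27993600000, spread=163292653/1119744000
Step 8: max=323218210699/104976000000, min=4977119565809/1679616000000, spread=1554974443/13436928000

Answer: 3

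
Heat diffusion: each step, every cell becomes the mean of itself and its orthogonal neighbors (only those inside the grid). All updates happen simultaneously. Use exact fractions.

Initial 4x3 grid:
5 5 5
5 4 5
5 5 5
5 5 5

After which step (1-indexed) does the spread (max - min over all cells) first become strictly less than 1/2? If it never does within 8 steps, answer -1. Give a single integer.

Answer: 1

Derivation:
Step 1: max=5, min=19/4, spread=1/4
  -> spread < 1/2 first at step 1
Step 2: max=5, min=477/100, spread=23/100
Step 3: max=1987/400, min=23189/4800, spread=131/960
Step 4: max=35609/7200, min=209449/43200, spread=841/8640
Step 5: max=7106627/1440000, min=83857949/17280000, spread=56863/691200
Step 6: max=63810457/12960000, min=756065659/155520000, spread=386393/6220800
Step 7: max=25499641187/5184000000, min=302646276869/62208000000, spread=26795339/497664000
Step 8: max=1528113850333/311040000000, min=18178584285871/3732480000000, spread=254051069/5971968000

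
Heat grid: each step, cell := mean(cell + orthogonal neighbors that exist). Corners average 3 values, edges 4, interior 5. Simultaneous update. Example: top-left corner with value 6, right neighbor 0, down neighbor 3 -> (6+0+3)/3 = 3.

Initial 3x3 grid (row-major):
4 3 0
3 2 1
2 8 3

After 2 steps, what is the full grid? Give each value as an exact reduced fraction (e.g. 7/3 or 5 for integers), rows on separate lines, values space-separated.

After step 1:
  10/3 9/4 4/3
  11/4 17/5 3/2
  13/3 15/4 4
After step 2:
  25/9 619/240 61/36
  829/240 273/100 307/120
  65/18 929/240 37/12

Answer: 25/9 619/240 61/36
829/240 273/100 307/120
65/18 929/240 37/12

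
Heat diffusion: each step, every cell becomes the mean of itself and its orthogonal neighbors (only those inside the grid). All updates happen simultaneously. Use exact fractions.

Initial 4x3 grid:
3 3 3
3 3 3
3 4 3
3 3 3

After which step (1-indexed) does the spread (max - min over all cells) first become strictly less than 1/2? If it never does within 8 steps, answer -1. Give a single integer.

Answer: 1

Derivation:
Step 1: max=13/4, min=3, spread=1/4
  -> spread < 1/2 first at step 1
Step 2: max=323/100, min=3, spread=23/100
Step 3: max=15211/4800, min=1213/400, spread=131/960
Step 4: max=136151/43200, min=21991/7200, spread=841/8640
Step 5: max=54382051/17280000, min=4413373/1440000, spread=56863/691200
Step 6: max=488094341/155520000, min=39869543/12960000, spread=386393/6220800
Step 7: max=195017723131/62208000000, min=15972358813/5184000000, spread=26795339/497664000
Step 8: max=11681255714129/3732480000000, min=960206149667/311040000000, spread=254051069/5971968000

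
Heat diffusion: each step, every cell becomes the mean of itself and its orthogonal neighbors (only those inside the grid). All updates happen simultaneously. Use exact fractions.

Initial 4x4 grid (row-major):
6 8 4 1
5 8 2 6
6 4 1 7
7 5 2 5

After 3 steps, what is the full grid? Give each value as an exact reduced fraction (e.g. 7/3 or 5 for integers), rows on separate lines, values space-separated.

Answer: 3191/540 39269/7200 32293/7200 562/135
41939/7200 1919/375 6679/1500 29203/7200
12913/2400 977/200 12533/3000 29827/7200
1873/360 3711/800 30247/7200 4421/1080

Derivation:
After step 1:
  19/3 13/2 15/4 11/3
  25/4 27/5 21/5 4
  11/2 24/5 16/5 19/4
  6 9/2 13/4 14/3
After step 2:
  229/36 1319/240 1087/240 137/36
  1409/240 543/100 411/100 997/240
  451/80 117/25 101/25 997/240
  16/3 371/80 937/240 38/9
After step 3:
  3191/540 39269/7200 32293/7200 562/135
  41939/7200 1919/375 6679/1500 29203/7200
  12913/2400 977/200 12533/3000 29827/7200
  1873/360 3711/800 30247/7200 4421/1080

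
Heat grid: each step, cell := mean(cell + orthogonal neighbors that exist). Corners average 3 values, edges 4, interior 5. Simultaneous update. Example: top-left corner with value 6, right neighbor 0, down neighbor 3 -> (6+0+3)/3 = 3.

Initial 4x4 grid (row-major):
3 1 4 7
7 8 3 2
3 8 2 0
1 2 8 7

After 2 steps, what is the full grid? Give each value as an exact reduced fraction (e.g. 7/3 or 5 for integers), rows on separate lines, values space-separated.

Answer: 155/36 1009/240 953/240 133/36
143/30 461/100 403/100 833/240
83/20 237/50 201/50 299/80
23/6 161/40 187/40 25/6

Derivation:
After step 1:
  11/3 4 15/4 13/3
  21/4 27/5 19/5 3
  19/4 23/5 21/5 11/4
  2 19/4 19/4 5
After step 2:
  155/36 1009/240 953/240 133/36
  143/30 461/100 403/100 833/240
  83/20 237/50 201/50 299/80
  23/6 161/40 187/40 25/6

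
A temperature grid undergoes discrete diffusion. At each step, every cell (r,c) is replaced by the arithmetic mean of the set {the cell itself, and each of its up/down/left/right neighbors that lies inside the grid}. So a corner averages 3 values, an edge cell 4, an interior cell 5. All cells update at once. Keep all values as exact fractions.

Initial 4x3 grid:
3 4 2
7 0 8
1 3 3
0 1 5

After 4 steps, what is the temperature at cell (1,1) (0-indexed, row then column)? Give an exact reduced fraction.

Answer: 45697/14400

Derivation:
Step 1: cell (1,1) = 22/5
Step 2: cell (1,1) = 57/20
Step 3: cell (1,1) = 4297/1200
Step 4: cell (1,1) = 45697/14400
Full grid after step 4:
  85519/25920 624187/172800 92119/25920
  68959/21600 45697/14400 77509/21600
  54361/21600 42821/14400 22087/7200
  61531/25920 425423/172800 25417/8640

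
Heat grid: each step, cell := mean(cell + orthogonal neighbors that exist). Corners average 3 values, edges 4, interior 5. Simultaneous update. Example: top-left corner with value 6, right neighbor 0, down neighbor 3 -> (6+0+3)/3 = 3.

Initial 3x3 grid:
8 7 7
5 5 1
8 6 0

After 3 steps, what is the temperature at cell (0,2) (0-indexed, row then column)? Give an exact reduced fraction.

Answer: 293/60

Derivation:
Step 1: cell (0,2) = 5
Step 2: cell (0,2) = 5
Step 3: cell (0,2) = 293/60
Full grid after step 3:
  13333/2160 81551/14400 293/60
  4757/800 30587/6000 63001/14400
  11873/2160 68651/14400 533/135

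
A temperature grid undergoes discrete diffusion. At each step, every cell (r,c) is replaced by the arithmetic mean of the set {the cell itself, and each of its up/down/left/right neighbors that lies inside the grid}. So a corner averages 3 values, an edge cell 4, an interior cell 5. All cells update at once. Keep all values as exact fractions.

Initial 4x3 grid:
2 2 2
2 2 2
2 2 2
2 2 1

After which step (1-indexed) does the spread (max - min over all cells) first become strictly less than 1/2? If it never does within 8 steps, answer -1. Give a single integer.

Step 1: max=2, min=5/3, spread=1/3
  -> spread < 1/2 first at step 1
Step 2: max=2, min=31/18, spread=5/18
Step 3: max=2, min=391/216, spread=41/216
Step 4: max=2, min=47623/25920, spread=4217/25920
Step 5: max=14321/7200, min=2901251/1555200, spread=38417/311040
Step 6: max=285403/144000, min=175423789/93312000, spread=1903471/18662400
Step 7: max=8524241/4320000, min=10596450911/5598720000, spread=18038617/223948800
Step 8: max=764673241/388800000, min=638578217149/335923200000, spread=883978523/13436928000

Answer: 1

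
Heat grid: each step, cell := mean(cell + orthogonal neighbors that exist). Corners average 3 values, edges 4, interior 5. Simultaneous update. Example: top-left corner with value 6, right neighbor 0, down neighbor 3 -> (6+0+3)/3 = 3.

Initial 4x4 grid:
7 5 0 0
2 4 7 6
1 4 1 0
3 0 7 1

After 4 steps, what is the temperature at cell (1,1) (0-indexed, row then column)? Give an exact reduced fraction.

Step 1: cell (1,1) = 22/5
Step 2: cell (1,1) = 7/2
Step 3: cell (1,1) = 272/75
Step 4: cell (1,1) = 18761/5625
Full grid after step 4:
  2981/810 7903/2160 58831/18000 22207/7200
  37619/10800 18761/5625 195143/60000 210259/72000
  155579/54000 109819/36000 128947/45000 623449/216000
  173837/64800 567371/216000 605779/216000 43321/16200

Answer: 18761/5625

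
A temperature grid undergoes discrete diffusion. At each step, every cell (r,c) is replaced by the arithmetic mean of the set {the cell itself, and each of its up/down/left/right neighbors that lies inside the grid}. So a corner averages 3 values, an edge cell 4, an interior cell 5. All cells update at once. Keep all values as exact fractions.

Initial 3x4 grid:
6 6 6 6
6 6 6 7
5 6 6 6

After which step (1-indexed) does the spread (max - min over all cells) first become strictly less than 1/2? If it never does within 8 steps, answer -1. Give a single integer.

Step 1: max=19/3, min=17/3, spread=2/3
Step 2: max=1507/240, min=103/18, spread=401/720
Step 3: max=13397/2160, min=1255/216, spread=847/2160
  -> spread < 1/2 first at step 3
Step 4: max=5330011/864000, min=758819/129600, spread=813653/2592000
Step 5: max=47786501/7776000, min=45792271/7776000, spread=199423/777600
Step 6: max=2856754399/466560000, min=2759838449/466560000, spread=1938319/9331200
Step 7: max=170929890341/27993600000, min=166142500891/27993600000, spread=95747789/559872000
Step 8: max=10230649997119/1679616000000, min=9995644214369/1679616000000, spread=940023131/6718464000

Answer: 3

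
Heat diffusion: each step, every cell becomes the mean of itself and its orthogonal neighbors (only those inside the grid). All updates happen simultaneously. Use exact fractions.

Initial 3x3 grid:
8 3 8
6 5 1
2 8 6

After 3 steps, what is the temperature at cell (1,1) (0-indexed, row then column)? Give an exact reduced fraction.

Step 1: cell (1,1) = 23/5
Step 2: cell (1,1) = 261/50
Step 3: cell (1,1) = 5039/1000
Full grid after step 3:
  11461/2160 18833/3600 883/180
  25619/4800 5039/1000 2993/600
  5593/1080 74257/14400 3547/720

Answer: 5039/1000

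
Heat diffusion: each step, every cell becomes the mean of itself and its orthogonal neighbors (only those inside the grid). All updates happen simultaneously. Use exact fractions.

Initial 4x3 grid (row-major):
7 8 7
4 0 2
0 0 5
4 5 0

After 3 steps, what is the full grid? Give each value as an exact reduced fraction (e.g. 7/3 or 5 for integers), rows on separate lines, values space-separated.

Answer: 9653/2160 3627/800 9643/2160
25343/7200 3489/1000 25693/7200
2097/800 15839/6000 19223/7200
5/2 34801/14400 557/216

Derivation:
After step 1:
  19/3 11/2 17/3
  11/4 14/5 7/2
  2 2 7/4
  3 9/4 10/3
After step 2:
  175/36 203/40 44/9
  833/240 331/100 823/240
  39/16 54/25 127/48
  29/12 127/48 22/9
After step 3:
  9653/2160 3627/800 9643/2160
  25343/7200 3489/1000 25693/7200
  2097/800 15839/6000 19223/7200
  5/2 34801/14400 557/216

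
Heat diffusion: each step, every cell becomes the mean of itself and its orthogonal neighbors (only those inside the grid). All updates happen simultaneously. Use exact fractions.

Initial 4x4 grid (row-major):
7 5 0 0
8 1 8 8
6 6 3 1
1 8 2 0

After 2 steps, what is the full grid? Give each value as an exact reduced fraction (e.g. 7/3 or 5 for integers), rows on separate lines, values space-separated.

After step 1:
  20/3 13/4 13/4 8/3
  11/2 28/5 4 17/4
  21/4 24/5 4 3
  5 17/4 13/4 1
After step 2:
  185/36 563/120 79/24 61/18
  1381/240 463/100 211/50 167/48
  411/80 239/50 381/100 49/16
  29/6 173/40 25/8 29/12

Answer: 185/36 563/120 79/24 61/18
1381/240 463/100 211/50 167/48
411/80 239/50 381/100 49/16
29/6 173/40 25/8 29/12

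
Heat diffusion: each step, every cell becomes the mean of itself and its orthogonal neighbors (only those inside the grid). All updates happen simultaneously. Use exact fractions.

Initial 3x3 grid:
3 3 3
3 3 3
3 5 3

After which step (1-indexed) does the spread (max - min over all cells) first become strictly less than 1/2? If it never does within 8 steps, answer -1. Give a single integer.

Step 1: max=11/3, min=3, spread=2/3
Step 2: max=427/120, min=3, spread=67/120
Step 3: max=3677/1080, min=307/100, spread=1807/5400
  -> spread < 1/2 first at step 3
Step 4: max=1453963/432000, min=8461/2700, spread=33401/144000
Step 5: max=12893933/3888000, min=853391/270000, spread=3025513/19440000
Step 6: max=5130526867/1555200000, min=45955949/14400000, spread=53531/497664
Step 7: max=305968925849/93312000000, min=12455116051/3888000000, spread=450953/5971968
Step 8: max=18305063560603/5598720000000, min=1500688610519/466560000000, spread=3799043/71663616

Answer: 3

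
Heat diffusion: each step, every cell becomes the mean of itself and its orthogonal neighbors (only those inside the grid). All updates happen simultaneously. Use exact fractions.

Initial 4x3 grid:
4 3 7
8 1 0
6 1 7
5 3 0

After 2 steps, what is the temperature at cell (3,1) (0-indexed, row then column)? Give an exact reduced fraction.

Step 1: cell (3,1) = 9/4
Step 2: cell (3,1) = 277/80
Full grid after step 2:
  9/2 881/240 65/18
  347/80 369/100 701/240
  1081/240 309/100 761/240
  143/36 277/80 91/36

Answer: 277/80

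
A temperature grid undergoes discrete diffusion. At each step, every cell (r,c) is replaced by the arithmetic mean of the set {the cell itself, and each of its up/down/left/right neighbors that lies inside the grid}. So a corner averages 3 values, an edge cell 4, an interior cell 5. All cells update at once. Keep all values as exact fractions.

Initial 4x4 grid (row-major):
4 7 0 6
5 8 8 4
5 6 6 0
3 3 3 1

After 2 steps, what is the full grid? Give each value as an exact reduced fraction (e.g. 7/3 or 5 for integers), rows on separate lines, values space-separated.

After step 1:
  16/3 19/4 21/4 10/3
  11/2 34/5 26/5 9/2
  19/4 28/5 23/5 11/4
  11/3 15/4 13/4 4/3
After step 2:
  187/36 83/15 139/30 157/36
  1343/240 557/100 527/100 947/240
  1171/240 51/10 107/25 791/240
  73/18 61/15 97/30 22/9

Answer: 187/36 83/15 139/30 157/36
1343/240 557/100 527/100 947/240
1171/240 51/10 107/25 791/240
73/18 61/15 97/30 22/9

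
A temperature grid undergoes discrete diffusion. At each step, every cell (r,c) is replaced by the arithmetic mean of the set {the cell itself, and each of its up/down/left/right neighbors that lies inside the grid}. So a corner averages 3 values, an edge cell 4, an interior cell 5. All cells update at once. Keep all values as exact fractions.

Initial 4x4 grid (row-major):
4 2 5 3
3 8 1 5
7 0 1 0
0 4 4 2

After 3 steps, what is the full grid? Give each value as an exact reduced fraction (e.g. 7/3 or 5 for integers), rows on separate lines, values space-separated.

Answer: 1343/360 1591/400 2339/720 1471/432
2399/600 3217/1000 4009/1200 3859/1440
1133/360 793/240 587/250 6029/2400
1403/432 3713/1440 6079/2400 61/30

Derivation:
After step 1:
  3 19/4 11/4 13/3
  11/2 14/5 4 9/4
  5/2 4 6/5 2
  11/3 2 11/4 2
After step 2:
  53/12 133/40 95/24 28/9
  69/20 421/100 13/5 151/48
  47/12 5/2 279/100 149/80
  49/18 149/48 159/80 9/4
After step 3:
  1343/360 1591/400 2339/720 1471/432
  2399/600 3217/1000 4009/1200 3859/1440
  1133/360 793/240 587/250 6029/2400
  1403/432 3713/1440 6079/2400 61/30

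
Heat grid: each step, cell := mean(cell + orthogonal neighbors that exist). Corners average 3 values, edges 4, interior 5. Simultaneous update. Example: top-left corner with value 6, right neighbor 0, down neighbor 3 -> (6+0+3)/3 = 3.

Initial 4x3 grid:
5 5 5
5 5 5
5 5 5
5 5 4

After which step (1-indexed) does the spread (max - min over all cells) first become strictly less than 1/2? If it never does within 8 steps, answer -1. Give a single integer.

Answer: 1

Derivation:
Step 1: max=5, min=14/3, spread=1/3
  -> spread < 1/2 first at step 1
Step 2: max=5, min=85/18, spread=5/18
Step 3: max=5, min=1039/216, spread=41/216
Step 4: max=5, min=125383/25920, spread=4217/25920
Step 5: max=35921/7200, min=7566851/1555200, spread=38417/311040
Step 6: max=717403/144000, min=455359789/93312000, spread=1903471/18662400
Step 7: max=21484241/4320000, min=27392610911/5598720000, spread=18038617/223948800
Step 8: max=1931073241/388800000, min=1646347817149/335923200000, spread=883978523/13436928000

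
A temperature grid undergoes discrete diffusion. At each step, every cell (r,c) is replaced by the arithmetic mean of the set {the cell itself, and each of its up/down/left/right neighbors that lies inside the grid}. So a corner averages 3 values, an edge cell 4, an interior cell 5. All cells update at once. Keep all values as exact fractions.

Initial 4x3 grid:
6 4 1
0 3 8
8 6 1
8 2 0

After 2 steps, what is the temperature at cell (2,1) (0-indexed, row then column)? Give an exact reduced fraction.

Step 1: cell (2,1) = 4
Step 2: cell (2,1) = 429/100
Full grid after step 2:
  133/36 461/120 133/36
  1037/240 96/25 233/60
  79/16 429/100 3
  31/6 15/4 35/12

Answer: 429/100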